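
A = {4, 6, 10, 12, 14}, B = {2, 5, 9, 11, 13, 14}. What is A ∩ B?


A = {4, 6, 10, 12, 14}
B = {2, 5, 9, 11, 13, 14}
Operation: intersection
Elements in both: 14

{14}


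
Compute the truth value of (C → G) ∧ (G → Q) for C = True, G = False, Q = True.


C = True, G = False, Q = True
Step 1: C → G is false only when C=True and G=False. Result: False
Step 2: G → Q is false only when G=True and Q=False. Result: True
Step 3: False ∧ True = False

False


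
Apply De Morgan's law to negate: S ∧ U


De Morgan's law: ¬(P ∧ Q) ≡ ¬P ∨ ¬Q
¬(S ∧ U) = ¬S ∨ ¬U

¬S ∨ ¬U


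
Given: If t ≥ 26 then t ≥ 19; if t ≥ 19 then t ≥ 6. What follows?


Hypothetical syllogism: P → Q, Q → R ⊢ P → R
Premise 1: t ≥ 26 → t ≥ 19
Premise 2: t ≥ 19 → t ≥ 6
Chain the implications: the middle term (t ≥ 19) links the two.
Conclusion: If t ≥ 26, then t ≥ 6.

If t ≥ 26, then t ≥ 6.


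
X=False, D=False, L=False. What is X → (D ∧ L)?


X = False, D = False, L = False
Expression: X → (D ∧ L)
Step 1: D ∧ L = False AND False = False
Step 2: X → (False) = False → False = True

True


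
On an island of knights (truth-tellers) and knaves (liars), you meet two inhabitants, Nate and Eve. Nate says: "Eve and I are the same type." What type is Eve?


Nate says: "Eve and I are the same type."
Case 1: Nate is a Knight (truth-teller)
  Statement is true → they ARE the same → Eve is also a Knight
Case 2: Nate is a Knave (liar)
  Statement is false → they are NOT the same → Eve is a Knight
In both cases, Eve is a Knight.

Knight


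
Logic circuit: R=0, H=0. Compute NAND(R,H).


R AND H = 0
NOT(0) = 1

1


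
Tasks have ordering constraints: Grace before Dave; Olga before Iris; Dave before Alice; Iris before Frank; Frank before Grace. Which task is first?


Constraints: Grace before Dave; Olga before Iris; Dave before Alice; Iris before Frank; Frank before Grace
The first task can have nothing scheduled before it, so it must never appear on the right of a 'before'.
Tasks appearing after some 'before': Dave, Iris, Alice, Frank, Grace.
The only task not in that list is Olga → it is first.

Olga


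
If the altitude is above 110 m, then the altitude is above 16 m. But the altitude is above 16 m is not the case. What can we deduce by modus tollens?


Modus tollens: P → Q, ¬Q ⊢ ¬P
P: the altitude is above 110 m
Q: the altitude is above 16 m
We have P → Q and Q is false.
By modus tollens, P must be false.

It is not the case that the altitude is above 110 m


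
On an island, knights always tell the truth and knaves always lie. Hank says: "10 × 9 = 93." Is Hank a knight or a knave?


Statement: "10 × 9 = 93."
Actual: 10 × 9 = 90
Claimed: 93
Statement is FALSE → Hank lies → Knave

Knave


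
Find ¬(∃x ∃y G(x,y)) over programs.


Original: ∃x ∃y G(x,y)
Rule: ¬∀→∃, ¬∃→∀, negate predicate.
Negation: ∀x ∀y ¬G(x,y)

∀x ∀y ¬G(x,y)


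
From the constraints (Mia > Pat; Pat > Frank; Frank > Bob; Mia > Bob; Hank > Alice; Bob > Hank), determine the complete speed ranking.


Constraints: Mia > Pat; Pat > Frank; Frank > Bob; Mia > Bob; Hank > Alice; Bob > Hank
Method: at each step, the next-highest is the one remaining person who never appears on the smaller side of a constraint between remaining people.
  Step 1: remaining {Hank, Alice, Mia, Bob, Frank, Pat}; on the smaller side: {Hank, Alice, Bob, Frank, Pat} → Mia is next (Mia > Pat; Mia > Bob).
  Step 2: remaining {Hank, Alice, Bob, Frank, Pat}; on the smaller side: {Hank, Alice, Bob, Frank} → Pat is next (Pat > Frank).
  Step 3: remaining {Hank, Alice, Bob, Frank}; on the smaller side: {Hank, Alice, Bob} → Frank is next (Frank > Bob).
  Step 4: remaining {Hank, Alice, Bob}; on the smaller side: {Hank, Alice} → Bob is next (Bob > Hank).
  Step 5: remaining {Hank, Alice}; on the smaller side: {Alice} → Hank is next (Hank > Alice).
  Step 6: only Alice remains → lowest.
Final ranking (highest to lowest):

Mia > Pat > Frank > Bob > Hank > Alice


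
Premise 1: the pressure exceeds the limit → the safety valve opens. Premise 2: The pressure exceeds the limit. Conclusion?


Modus ponens: P → Q, P ⊢ Q
P: the pressure exceeds the limit
Q: the safety valve opens
We have P → Q and P is true.
By modus ponens, Q must be true.

The safety valve opens


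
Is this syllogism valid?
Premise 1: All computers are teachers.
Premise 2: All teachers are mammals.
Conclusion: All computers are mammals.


Premise 1: All computers are teachers.
Premise 2: All teachers are mammals.
Conclusion: All computers are mammals.
Barbara syllogism (AAA-1): All A are B, All B are C → All A are C.
Middle term (teachers) distributed in premise 2.

Valid


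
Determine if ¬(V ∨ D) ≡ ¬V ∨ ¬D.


Expression 1: ¬(V ∨ D)
Expression 2: ¬V ∨ ¬D
Truth table (V D | Expr1 Expr2):
  T T |   F     F
  T F |   F     T   ← differ
  F T |   F     T   ← differ
  F F |   T     T
Counterexample: V=T, D=F gives Expr1 = F but Expr2 = T, so the expressions are NOT logically equivalent.

No


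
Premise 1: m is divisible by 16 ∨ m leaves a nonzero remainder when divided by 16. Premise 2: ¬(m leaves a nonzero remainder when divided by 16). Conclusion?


Disjunctive syllogism: P ∨ Q, ¬P ⊢ Q
Disjunction: m is divisible by 16 ∨ m leaves a nonzero remainder when divided by 16
We know it is not the case that m leaves a nonzero remainder when divided by 16.
By disjunctive syllogism, the other disjunct must be true.

m is divisible by 16


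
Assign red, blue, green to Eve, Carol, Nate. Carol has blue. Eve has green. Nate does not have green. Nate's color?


From clues:
  Carol → blue
  Eve → green
By elimination, Nate gets the remaining.

red


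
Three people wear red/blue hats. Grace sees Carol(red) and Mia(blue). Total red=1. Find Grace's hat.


Total red = 1, seen red = 1
Own red = 1 - 1 = 0
Grace's hat is blue.

blue


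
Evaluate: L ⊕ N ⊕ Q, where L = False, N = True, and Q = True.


L = False, N = True, Q = True
Step 1: L ⊕ N = False XOR True = True
Step 2: True ⊕ Q = True XOR True = False
XOR is true when an odd number of operands are true.

False


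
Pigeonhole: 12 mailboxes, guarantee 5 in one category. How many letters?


Pigeonhole: to guarantee k in one of n categories, need (k-1)×n + 1.
k = 5, n = 12
Minimum = (5-1) × 12 + 1 = 4 × 12 + 1

49


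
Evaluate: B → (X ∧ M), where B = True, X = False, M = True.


B = True, X = False, M = True
Step 1: X ∧ M = False AND True = False
Step 2: B → (False): false only when B=True and consequent=False.
Result: False

False


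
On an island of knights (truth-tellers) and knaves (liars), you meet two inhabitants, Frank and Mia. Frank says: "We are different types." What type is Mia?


Frank says: "We are different types."
Case 1: Frank is a Knight (truth-teller)
  Statement is true → they ARE different → Mia is a Knave
Case 2: Frank is a Knave (liar)
  Statement is false → they are NOT different → Mia is a Knave
In both cases, Mia is a Knave.

Knave


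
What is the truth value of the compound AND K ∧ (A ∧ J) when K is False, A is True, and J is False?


K = False, A = True, J = False
Step 1: A ∧ J = True AND False = False
Step 2: K ∧ False = False AND False = False
AND is true only when ALL operands are true.

False


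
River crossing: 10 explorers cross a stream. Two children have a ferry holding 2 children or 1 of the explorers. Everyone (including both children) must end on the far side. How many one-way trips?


Per crossing of one of the explorers: children→, one←, one of the explorers→, one← = 4 trips
10 × 4 = 40, + 1 final children→ = 41
Minimum trips = 41

41


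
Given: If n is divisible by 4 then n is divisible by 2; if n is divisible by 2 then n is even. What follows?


Hypothetical syllogism: P → Q, Q → R ⊢ P → R
Premise 1: n is divisible by 4 → n is divisible by 2
Premise 2: n is divisible by 2 → n is even
Chain the implications: the middle term (n is divisible by 2) links the two.
Conclusion: If n is divisible by 4, then n is even.

If n is divisible by 4, then n is even.


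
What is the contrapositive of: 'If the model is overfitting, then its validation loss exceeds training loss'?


Original: If the model is overfitting, then its validation loss exceeds training loss
Contrapositive: If ¬Q, then ¬P
Negate Q: not (its validation loss exceeds training loss)
Negate P: not (the model is overfitting)

If not (its validation loss exceeds training loss), then not (the model is overfitting).


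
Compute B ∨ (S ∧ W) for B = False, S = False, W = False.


B = False, S = False, W = False
Step 1: S ∧ W = False AND False = False
Step 2: B ∨ False = False OR False = False
AND evaluated first (higher precedence); then OR applied.

False


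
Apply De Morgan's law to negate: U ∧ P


De Morgan's law: ¬(P ∧ Q) ≡ ¬P ∨ ¬Q
¬(U ∧ P) = ¬U ∨ ¬P

¬U ∨ ¬P


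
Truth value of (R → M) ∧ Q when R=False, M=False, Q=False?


R = False, M = False, Q = False
Expression: (R → M) ∧ Q
Step 1: R → M = False → False (false only if R=True, M=False) = True
Step 2: (True) ∧ Q = True AND False = False

False


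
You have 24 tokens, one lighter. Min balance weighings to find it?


Each weighing has 3 outcomes (left heavy / balance / right heavy), so k weighings distinguish at most 3^k cases; splitting into three near-equal groups achieves this.
Need 3^k ≥ 24: 3^2 = 9 < 24 ≤ 3^3 = 27
k = ⌈log₃(24)⌉ = 3

3


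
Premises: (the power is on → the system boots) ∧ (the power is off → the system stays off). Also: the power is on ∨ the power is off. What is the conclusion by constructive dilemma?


Constructive dilemma: (P → Q) ∧ (R → S), P ∨ R ⊢ Q ∨ S
Premise 1: the power is on → the system boots
Premise 2: the power is off → the system stays off
Premise 3: the power is on ∨ the power is off
Case 1: Assuming the power is on, then by Premise 1, the system boots.
Case 2: Assuming the power is off, then by Premise 2, the system stays off.
Since one of the power is on or the power is off must hold, we get the system boots or the system stays off.

The system boots or the system stays off.


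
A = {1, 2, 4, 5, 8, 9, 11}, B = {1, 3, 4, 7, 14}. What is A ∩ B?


A = {1, 2, 4, 5, 8, 9, 11}
B = {1, 3, 4, 7, 14}
Operation: intersection
Elements in both: 1, 4

{1, 4}


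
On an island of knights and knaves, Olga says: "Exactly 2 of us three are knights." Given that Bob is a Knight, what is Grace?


Olga claims exactly 2 knights among Olga, Bob, Grace.
Given: Bob is a Knight.

Case 1: Olga is a Knight (tells truth)
  Then exactly 2 of the three are knights.
  Counting Olga, Bob: 2 knight(s) so far. Need 0 more → Grace = Knave.
Case 2: Olga is a Knave (lies)
  Then the count is NOT 2.
  If Grace = Knight, count = 2 = 2 → claim would be true, contradicts lie.
  If Grace = Knave, count = 1 ≠ 2 → lie confirmed ✓

Grace is a Knave.

Knave


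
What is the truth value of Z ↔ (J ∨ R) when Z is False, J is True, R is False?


Z = False, J = True, R = False
Step 1: J ∨ R = True OR False = True
Step 2: Z ↔ (True): true when both sides have same truth value.
Result: False ↔ True = False

False


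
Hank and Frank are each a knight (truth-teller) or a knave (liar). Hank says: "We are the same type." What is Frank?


Hank says: "We are the same type."
Case 1: Hank is a Knight (truth-teller)
  Statement is true → they ARE the same → Frank is also a Knight
Case 2: Hank is a Knave (liar)
  Statement is false → they are NOT the same → Frank is a Knight
In both cases, Frank is a Knight.

Knight


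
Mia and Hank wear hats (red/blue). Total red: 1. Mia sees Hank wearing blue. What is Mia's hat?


Total red = 1, Hank = blue
Red accounted for: 0
Remaining for Mia: 1
Mia's hat is red.

red


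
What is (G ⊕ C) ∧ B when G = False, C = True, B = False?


G = False, C = True, B = False
Step 1: G ⊕ C = False XOR True = True
Step 2: True ∧ B = True AND False = False
XOR true when exactly one of G,C is true; then AND with B.

False


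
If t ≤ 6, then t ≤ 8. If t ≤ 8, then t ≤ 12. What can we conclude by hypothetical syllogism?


Hypothetical syllogism: P → Q, Q → R ⊢ P → R
Premise 1: t ≤ 6 → t ≤ 8
Premise 2: t ≤ 8 → t ≤ 12
Chain the implications: the middle term (t ≤ 8) links the two.
Conclusion: If t ≤ 6, then t ≤ 12.

If t ≤ 6, then t ≤ 12.


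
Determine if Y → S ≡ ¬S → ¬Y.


Expression 1: Y → S
Expression 2: ¬S → ¬Y
Truth table (Y S | Expr1 Expr2):
  T T |   T     T
  T F |   F     F
  F T |   T     T
  F F |   T     T
All 4 rows agree, so the expressions are logically equivalent.

Yes


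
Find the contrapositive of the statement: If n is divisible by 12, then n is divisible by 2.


Original: If n is divisible by 12, then n is divisible by 2
Contrapositive: If ¬Q, then ¬P
Negate Q: not (n is divisible by 2)
Negate P: not (n is divisible by 12)

If not (n is divisible by 2), then not (n is divisible by 12).


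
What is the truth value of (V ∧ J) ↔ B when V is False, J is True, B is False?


V = False, J = True, B = False
Step 1: V ∧ J = False AND True = False
Step 2: (False) ↔ B: true when both sides have same truth value.
Result: False ↔ False = True

True


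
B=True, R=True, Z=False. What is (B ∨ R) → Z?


B = True, R = True, Z = False
Expression: (B ∨ R) → Z
Step 1: B ∨ R = True OR True = True
Step 2: (True) → Z = True → False (false only if antecedent True and consequent False) = False

False


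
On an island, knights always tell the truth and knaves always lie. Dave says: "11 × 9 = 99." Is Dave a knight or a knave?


Statement: "11 × 9 = 99."
Actual: 11 × 9 = 99
Claimed: 99
Statement is TRUE → Dave tells the truth → Knight

Knight


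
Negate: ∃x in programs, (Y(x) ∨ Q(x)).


Original: ∃x (Y(x) ∨ Q(x))
Rule: ¬∀→∃, ¬∃→∀, negate predicate.
Negation: ∀x (¬Y(x) ∧ ¬Q(x))

∀x (¬Y(x) ∧ ¬Q(x))


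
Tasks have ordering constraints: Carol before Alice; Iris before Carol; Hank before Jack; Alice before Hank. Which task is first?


Constraints: Carol before Alice; Iris before Carol; Hank before Jack; Alice before Hank
The first task can have nothing scheduled before it, so it must never appear on the right of a 'before'.
Tasks appearing after some 'before': Alice, Carol, Jack, Hank.
The only task not in that list is Iris → it is first.

Iris


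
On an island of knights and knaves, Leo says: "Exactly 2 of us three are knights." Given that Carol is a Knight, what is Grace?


Leo claims exactly 2 knights among Leo, Carol, Grace.
Given: Carol is a Knight.

Case 1: Leo is a Knight (tells truth)
  Then exactly 2 of the three are knights.
  Counting Leo, Carol: 2 knight(s) so far. Need 0 more → Grace = Knave.
Case 2: Leo is a Knave (lies)
  Then the count is NOT 2.
  If Grace = Knight, count = 2 = 2 → claim would be true, contradicts lie.
  If Grace = Knave, count = 1 ≠ 2 → lie confirmed ✓

Grace is a Knave.

Knave


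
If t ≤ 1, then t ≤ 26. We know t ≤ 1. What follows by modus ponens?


Modus ponens: P → Q, P ⊢ Q
P: t ≤ 1
Q: t ≤ 26
We have P → Q and P is true.
By modus ponens, Q must be true.

t ≤ 26


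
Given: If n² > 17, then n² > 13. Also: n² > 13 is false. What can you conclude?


Modus tollens: P → Q, ¬Q ⊢ ¬P
P: n² > 17
Q: n² > 13
We have P → Q and Q is false.
By modus tollens, P must be false.

It is not the case that n² > 17


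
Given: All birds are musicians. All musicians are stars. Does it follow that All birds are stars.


Premise 1: All birds are musicians.
Premise 2: All musicians are stars.
Conclusion: All birds are stars.
Barbara syllogism (AAA-1): All A are B, All B are C → All A are C.
Middle term (musicians) distributed in premise 2.

Valid


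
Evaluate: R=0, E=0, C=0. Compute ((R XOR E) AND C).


R XOR E = 0^0 = 0
0 AND 0 = 0

0


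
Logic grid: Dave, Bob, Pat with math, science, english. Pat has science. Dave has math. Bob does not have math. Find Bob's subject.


From clues:
  Pat → science
  Dave → math
By elimination, Bob gets the remaining.

english


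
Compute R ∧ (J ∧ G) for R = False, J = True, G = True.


R = False, J = True, G = True
Step 1: J ∧ G = True AND True = True
Step 2: R ∧ True = False AND True = False
AND is true only when ALL operands are true.

False


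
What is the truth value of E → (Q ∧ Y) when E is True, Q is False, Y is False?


E = True, Q = False, Y = False
Step 1: Q ∧ Y = False AND False = False
Step 2: E → (False): false only when E=True and consequent=False.
Result: False

False


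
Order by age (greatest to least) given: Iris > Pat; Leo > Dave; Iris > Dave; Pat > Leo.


Constraints: Iris > Pat; Leo > Dave; Iris > Dave; Pat > Leo
Method: at each step, the next-highest is the one remaining person who never appears on the smaller side of a constraint between remaining people.
  Step 1: remaining {Iris, Leo, Pat, Dave}; on the smaller side: {Leo, Pat, Dave} → Iris is next (Iris > Pat; Iris > Dave).
  Step 2: remaining {Leo, Pat, Dave}; on the smaller side: {Leo, Dave} → Pat is next (Pat > Leo).
  Step 3: remaining {Leo, Dave}; on the smaller side: {Dave} → Leo is next (Leo > Dave).
  Step 4: only Dave remains → lowest.
Final ranking (highest to lowest):

Iris > Pat > Leo > Dave


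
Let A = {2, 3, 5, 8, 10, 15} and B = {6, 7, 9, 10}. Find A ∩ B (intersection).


A = {2, 3, 5, 8, 10, 15}
B = {6, 7, 9, 10}
Operation: intersection
Elements in both: 10

{10}


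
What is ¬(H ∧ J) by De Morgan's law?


De Morgan's law: ¬(P ∧ Q) ≡ ¬P ∨ ¬Q
¬(H ∧ J) = ¬H ∨ ¬J

¬H ∨ ¬J


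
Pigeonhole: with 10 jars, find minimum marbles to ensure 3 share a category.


Pigeonhole: to guarantee k in one of n categories, need (k-1)×n + 1.
k = 3, n = 10
Minimum = (3-1) × 10 + 1 = 2 × 10 + 1

21


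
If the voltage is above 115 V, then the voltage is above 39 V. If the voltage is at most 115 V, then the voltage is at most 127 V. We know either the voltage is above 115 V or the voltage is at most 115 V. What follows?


Constructive dilemma: (P → Q) ∧ (R → S), P ∨ R ⊢ Q ∨ S
Premise 1: the voltage is above 115 V → the voltage is above 39 V
Premise 2: the voltage is at most 115 V → the voltage is at most 127 V
Premise 3: the voltage is above 115 V ∨ the voltage is at most 115 V
Case 1: Assuming the voltage is above 115 V, then by Premise 1, the voltage is above 39 V.
Case 2: Assuming the voltage is at most 115 V, then by Premise 2, the voltage is at most 127 V.
Since one of the voltage is above 115 V or the voltage is at most 115 V must hold, we get the voltage is above 39 V or the voltage is at most 127 V.

The voltage is above 39 V or the voltage is at most 127 V.


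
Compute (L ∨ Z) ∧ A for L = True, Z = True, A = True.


L = True, Z = True, A = True
Step 1: L ∨ Z = True OR True = True
Step 2: True ∧ A = True AND True = True
OR is true when at least one operand is true; AND requires both.

True


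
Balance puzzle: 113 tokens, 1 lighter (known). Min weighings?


Each weighing has 3 outcomes (left heavy / balance / right heavy), so k weighings distinguish at most 3^k cases; splitting into three near-equal groups achieves this.
Need 3^k ≥ 113: 3^4 = 81 < 113 ≤ 3^5 = 243
k = ⌈log₃(113)⌉ = 5

5


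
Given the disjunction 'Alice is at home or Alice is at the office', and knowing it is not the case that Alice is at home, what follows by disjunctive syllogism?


Disjunctive syllogism: P ∨ Q, ¬P ⊢ Q
Disjunction: Alice is at home ∨ Alice is at the office
We know it is not the case that Alice is at home.
By disjunctive syllogism, the other disjunct must be true.

Alice is at the office


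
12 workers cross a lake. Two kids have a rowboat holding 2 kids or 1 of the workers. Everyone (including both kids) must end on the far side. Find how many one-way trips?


Per crossing of one of the workers: kids→, one←, one of the workers→, one← = 4 trips
12 × 4 = 48, + 1 final kids→ = 49
Minimum trips = 49

49


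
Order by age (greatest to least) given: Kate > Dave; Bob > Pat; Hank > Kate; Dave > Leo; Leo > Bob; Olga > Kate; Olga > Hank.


Constraints: Kate > Dave; Bob > Pat; Hank > Kate; Dave > Leo; Leo > Bob; Olga > Kate; Olga > Hank
Method: at each step, the next-highest is the one remaining person who never appears on the smaller side of a constraint between remaining people.
  Step 1: remaining {Olga, Leo, Dave, Hank, Bob, Pat, Kate}; on the smaller side: {Leo, Dave, Hank, Bob, Pat, Kate} → Olga is next (Olga > Kate; Olga > Hank).
  Step 2: remaining {Leo, Dave, Hank, Bob, Pat, Kate}; on the smaller side: {Leo, Dave, Bob, Pat, Kate} → Hank is next (Hank > Kate).
  Step 3: remaining {Leo, Dave, Bob, Pat, Kate}; on the smaller side: {Leo, Dave, Bob, Pat} → Kate is next (Kate > Dave).
  Step 4: remaining {Leo, Dave, Bob, Pat}; on the smaller side: {Leo, Bob, Pat} → Dave is next (Dave > Leo).
  Step 5: remaining {Leo, Bob, Pat}; on the smaller side: {Bob, Pat} → Leo is next (Leo > Bob).
  Step 6: remaining {Bob, Pat}; on the smaller side: {Pat} → Bob is next (Bob > Pat).
  Step 7: only Pat remains → lowest.
Final ranking (highest to lowest):

Olga > Hank > Kate > Dave > Leo > Bob > Pat


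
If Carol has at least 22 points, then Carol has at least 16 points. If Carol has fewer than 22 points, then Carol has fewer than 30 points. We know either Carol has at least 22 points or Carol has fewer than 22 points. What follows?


Constructive dilemma: (P → Q) ∧ (R → S), P ∨ R ⊢ Q ∨ S
Premise 1: Carol has at least 22 points → Carol has at least 16 points
Premise 2: Carol has fewer than 22 points → Carol has fewer than 30 points
Premise 3: Carol has at least 22 points ∨ Carol has fewer than 22 points
Case 1: Assuming Carol has at least 22 points, then by Premise 1, Carol has at least 16 points.
Case 2: Assuming Carol has fewer than 22 points, then by Premise 2, Carol has fewer than 30 points.
Since one of Carol has at least 22 points or Carol has fewer than 22 points must hold, we get Carol has at least 16 points or Carol has fewer than 30 points.

Carol has at least 16 points or Carol has fewer than 30 points.


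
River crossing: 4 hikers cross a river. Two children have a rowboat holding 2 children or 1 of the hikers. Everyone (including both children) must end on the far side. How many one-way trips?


Per crossing of one of the hikers: children→, one←, one of the hikers→, one← = 4 trips
4 × 4 = 16, + 1 final children→ = 17
Minimum trips = 17

17


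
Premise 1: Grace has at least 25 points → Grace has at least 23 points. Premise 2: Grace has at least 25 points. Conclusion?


Modus ponens: P → Q, P ⊢ Q
P: Grace has at least 25 points
Q: Grace has at least 23 points
We have P → Q and P is true.
By modus ponens, Q must be true.

Grace has at least 23 points


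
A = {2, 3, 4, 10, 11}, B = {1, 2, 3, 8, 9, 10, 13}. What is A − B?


A = {2, 3, 4, 10, 11}
B = {1, 2, 3, 8, 9, 10, 13}
Operation: difference A − B
In A but not B: 4, 11

{4, 11}


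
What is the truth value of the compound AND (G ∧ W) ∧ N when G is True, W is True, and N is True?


G = True, W = True, N = True
Step 1: G ∧ W = True AND True = True
Step 2: True ∧ N = True AND True = True
AND is true only when ALL operands are true.

True


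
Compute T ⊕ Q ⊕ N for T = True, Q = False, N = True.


T = True, Q = False, N = True
Step 1: T ⊕ Q = True XOR False = True
Step 2: True ⊕ N = True XOR True = False
XOR is true when an odd number of operands are true.

False


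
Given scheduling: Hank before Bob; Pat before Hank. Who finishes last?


Constraints: Hank before Bob; Pat before Hank
The last task can have nothing scheduled after it, so it must never appear on the left of a 'before'.
Tasks appearing before some other task: Hank, Pat.
The only task not in that list is Bob → it is last.

Bob


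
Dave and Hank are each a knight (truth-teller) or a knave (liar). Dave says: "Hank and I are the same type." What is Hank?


Dave says: "Hank and I are the same type."
Case 1: Dave is a Knight (truth-teller)
  Statement is true → they ARE the same → Hank is also a Knight
Case 2: Dave is a Knave (liar)
  Statement is false → they are NOT the same → Hank is a Knight
In both cases, Hank is a Knight.

Knight


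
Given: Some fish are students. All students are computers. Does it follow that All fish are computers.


Premise 1: Some fish are students.
Premise 2: All students are computers.
Conclusion: All fish are computers.
Fallacy: illicit minor. The minor term (fish) is distributed in the conclusion ('All fish ...') but undistributed in its premise ('Some fish are students' doesn't cover all fish).
Only 'Some fish are computers' follows, not 'All'.

Invalid


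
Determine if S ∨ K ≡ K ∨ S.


Expression 1: S ∨ K
Expression 2: K ∨ S
Truth table (S K | Expr1 Expr2):
  T T |   T     T
  T F |   T     T
  F T |   T     T
  F F |   F     F
All 4 rows agree, so the expressions are logically equivalent.

Yes


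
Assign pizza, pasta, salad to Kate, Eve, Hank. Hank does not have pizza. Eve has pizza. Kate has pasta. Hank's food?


From clues:
  Eve → pizza
  Kate → pasta
By elimination, Hank gets the remaining.

salad


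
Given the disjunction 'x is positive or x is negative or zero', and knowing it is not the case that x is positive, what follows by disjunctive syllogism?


Disjunctive syllogism: P ∨ Q, ¬P ⊢ Q
Disjunction: x is positive ∨ x is negative or zero
We know it is not the case that x is positive.
By disjunctive syllogism, the other disjunct must be true.

x is negative or zero


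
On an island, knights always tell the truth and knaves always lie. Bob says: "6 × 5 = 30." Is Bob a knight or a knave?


Statement: "6 × 5 = 30."
Actual: 6 × 5 = 30
Claimed: 30
Statement is TRUE → Bob tells the truth → Knight

Knight


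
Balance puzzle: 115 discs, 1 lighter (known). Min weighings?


Each weighing has 3 outcomes (left heavy / balance / right heavy), so k weighings distinguish at most 3^k cases; splitting into three near-equal groups achieves this.
Need 3^k ≥ 115: 3^4 = 81 < 115 ≤ 3^5 = 243
k = ⌈log₃(115)⌉ = 5

5


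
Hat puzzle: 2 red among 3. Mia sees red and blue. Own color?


Total red = 2, seen red = 1
Own red = 2 - 1 = 1
Mia's hat is red.

red


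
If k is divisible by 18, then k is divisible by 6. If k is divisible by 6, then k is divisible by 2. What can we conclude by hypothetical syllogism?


Hypothetical syllogism: P → Q, Q → R ⊢ P → R
Premise 1: k is divisible by 18 → k is divisible by 6
Premise 2: k is divisible by 6 → k is divisible by 2
Chain the implications: the middle term (k is divisible by 6) links the two.
Conclusion: If k is divisible by 18, then k is divisible by 2.

If k is divisible by 18, then k is divisible by 2.


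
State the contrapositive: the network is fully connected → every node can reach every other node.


Original: If the network is fully connected, then every node can reach every other node
Contrapositive: If ¬Q, then ¬P
Negate Q: not (every node can reach every other node)
Negate P: not (the network is fully connected)

If not (every node can reach every other node), then not (the network is fully connected).


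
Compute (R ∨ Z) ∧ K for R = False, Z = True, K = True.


R = False, Z = True, K = True
Step 1: R ∨ Z = False OR True = True
Step 2: True ∧ K = True AND True = True
OR is true when at least one operand is true; AND requires both.

True


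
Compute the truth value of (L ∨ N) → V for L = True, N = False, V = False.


L = True, N = False, V = False
Step 1: L ∨ N = True OR False = True
Step 2: (True) → V: false only when antecedent=True and V=False.
Result: False

False


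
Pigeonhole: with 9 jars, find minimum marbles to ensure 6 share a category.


Pigeonhole: to guarantee k in one of n categories, need (k-1)×n + 1.
k = 6, n = 9
Minimum = (6-1) × 9 + 1 = 5 × 9 + 1

46


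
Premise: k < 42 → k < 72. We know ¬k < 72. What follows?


Modus tollens: P → Q, ¬Q ⊢ ¬P
P: k < 42
Q: k < 72
We have P → Q and Q is false.
By modus tollens, P must be false.

It is not the case that k < 42


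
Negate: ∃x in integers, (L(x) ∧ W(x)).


Original: ∃x (L(x) ∧ W(x))
Rule: ¬∀→∃, ¬∃→∀, negate predicate.
Negation: ∀x (¬L(x) ∨ ¬W(x))

∀x (¬L(x) ∨ ¬W(x))


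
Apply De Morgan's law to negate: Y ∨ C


De Morgan's law: ¬(P ∨ Q) ≡ ¬P ∧ ¬Q
¬(Y ∨ C) = ¬Y ∧ ¬C

¬Y ∧ ¬C


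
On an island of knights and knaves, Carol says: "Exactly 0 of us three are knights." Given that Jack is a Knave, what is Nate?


Carol claims exactly 0 knights among Carol, Jack, Nate.
Given: Jack is a Knave.

Case 1: Carol is a Knight (tells truth)
  Then exactly 0 of the three are knights.
  Counting Carol, Jack: 1 knight(s) so far. Need -1 more → impossible.
Case 2: Carol is a Knave (lies)
  Then the count is NOT 0.
  If Nate = Knave, count = 0 = 0 → claim would be true, contradicts lie.
  If Nate = Knight, count = 1 ≠ 0 → lie confirmed ✓

Nate is a Knight.

Knight


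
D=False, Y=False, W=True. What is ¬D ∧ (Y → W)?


D = False, Y = False, W = True
Expression: ¬D ∧ (Y → W)
Step 1: ¬D = NOT False = True
Step 2: Y → W = False → True (false only if Y=True, W=False) = True
Step 3: (True) ∧ (True) = True AND True = True

True


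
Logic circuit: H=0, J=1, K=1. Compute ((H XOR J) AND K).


H XOR J = 0^1 = 1
1 AND 1 = 1

1


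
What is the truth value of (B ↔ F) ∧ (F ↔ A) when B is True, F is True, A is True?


B = True, F = True, A = True
Step 1: B ↔ F is true when B and F have the same value. Result: True
Step 2: F ↔ A is true when F and A have the same value. Result: True
Step 3: True ∧ True = True

True


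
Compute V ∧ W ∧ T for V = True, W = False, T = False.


V = True, W = False, T = False
Step 1: V ∧ W = True AND False = False
Step 2: (False) ∧ T = (False) AND False = False
AND is true only when ALL operands are true.

False


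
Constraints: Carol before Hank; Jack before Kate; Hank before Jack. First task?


Constraints: Carol before Hank; Jack before Kate; Hank before Jack
The first task can have nothing scheduled before it, so it must never appear on the right of a 'before'.
Tasks appearing after some 'before': Hank, Kate, Jack.
The only task not in that list is Carol → it is first.

Carol


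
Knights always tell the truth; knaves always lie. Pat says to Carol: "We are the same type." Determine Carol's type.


Pat says: "We are the same type."
Case 1: Pat is a Knight (truth-teller)
  Statement is true → they ARE the same → Carol is also a Knight
Case 2: Pat is a Knave (liar)
  Statement is false → they are NOT the same → Carol is a Knight
In both cases, Carol is a Knight.

Knight


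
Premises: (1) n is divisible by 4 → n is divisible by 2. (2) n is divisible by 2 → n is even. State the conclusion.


Hypothetical syllogism: P → Q, Q → R ⊢ P → R
Premise 1: n is divisible by 4 → n is divisible by 2
Premise 2: n is divisible by 2 → n is even
Chain the implications: the middle term (n is divisible by 2) links the two.
Conclusion: If n is divisible by 4, then n is even.

If n is divisible by 4, then n is even.


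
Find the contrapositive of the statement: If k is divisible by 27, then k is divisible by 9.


Original: If k is divisible by 27, then k is divisible by 9
Contrapositive: If ¬Q, then ¬P
Negate Q: not (k is divisible by 9)
Negate P: not (k is divisible by 27)

If not (k is divisible by 9), then not (k is divisible by 27).


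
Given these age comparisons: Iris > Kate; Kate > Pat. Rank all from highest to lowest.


Constraints: Iris > Kate; Kate > Pat
Method: at each step, the next-highest is the one remaining person who never appears on the smaller side of a constraint between remaining people.
  Step 1: remaining {Iris, Pat, Kate}; on the smaller side: {Pat, Kate} → Iris is next (Iris > Kate).
  Step 2: remaining {Pat, Kate}; on the smaller side: {Pat} → Kate is next (Kate > Pat).
  Step 3: only Pat remains → lowest.
Final ranking (highest to lowest):

Iris > Kate > Pat


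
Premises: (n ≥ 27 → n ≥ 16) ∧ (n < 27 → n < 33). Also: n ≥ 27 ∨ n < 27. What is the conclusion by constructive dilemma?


Constructive dilemma: (P → Q) ∧ (R → S), P ∨ R ⊢ Q ∨ S
Premise 1: n ≥ 27 → n ≥ 16
Premise 2: n < 27 → n < 33
Premise 3: n ≥ 27 ∨ n < 27
Case 1: Assuming n ≥ 27, then by Premise 1, n ≥ 16.
Case 2: Assuming n < 27, then by Premise 2, n < 33.
Since one of n ≥ 27 or n < 27 must hold, we get n ≥ 16 or n < 33.

n ≥ 16 or n < 33.


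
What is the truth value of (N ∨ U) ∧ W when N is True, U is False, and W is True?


N = True, U = False, W = True
Step 1: N ∨ U = True OR False = True
Step 2: True ∧ W = True AND True = True
OR is true when at least one operand is true; AND requires both.

True


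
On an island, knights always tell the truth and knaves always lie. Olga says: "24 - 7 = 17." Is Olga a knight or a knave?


Statement: "24 - 7 = 17."
Actual: 24 - 7 = 17
Claimed: 17
Statement is TRUE → Olga tells the truth → Knight

Knight


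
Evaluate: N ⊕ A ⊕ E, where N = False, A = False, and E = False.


N = False, A = False, E = False
Step 1: N ⊕ A = False XOR False = False
Step 2: False ⊕ E = False XOR False = False
XOR is true when an odd number of operands are true.

False


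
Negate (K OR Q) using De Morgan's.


De Morgan's law: ¬(P ∨ Q) ≡ ¬P ∧ ¬Q
¬(K ∨ Q) = ¬K ∧ ¬Q

¬K ∧ ¬Q


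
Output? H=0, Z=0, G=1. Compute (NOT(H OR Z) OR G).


H OR Z = 0
NOT(0) = 1
1 OR 1 = 1

1


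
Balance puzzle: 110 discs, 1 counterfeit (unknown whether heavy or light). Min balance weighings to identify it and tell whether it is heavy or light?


Let n = 110. 220 possibilities (n discs × lighter/heavier); each weighing has 3 outcomes.
Bound for k weighings: say the first weighing puts j discs on each pan. If it tips, the 2j weighed discs remain suspects (each with a known direction) and k-1 weighings give 3^(k-1) outcomes; 3^(k-1) is odd, so 2j ≤ 3^(k-1) - 1. If it balances, the n - 2j unweighed discs remain with direction unknown: 2(n - 2j) ≤ 3^(k-1) - 1 by the same parity argument. Adding, n ≤ (3^(k-1) - 1) + (3^(k-1) - 1)/2 = (3^k - 3)/2, and the classical three-group strategy achieves this (3 discs in 2 weighings, 12 in 3, 39 in 4, 120 in 5).
So we need the smallest k with (3^k - 3)/2 ≥ 110.
k = 4: (3^4 - 3)/2 = 39 < 110 ✗
k = 5: (3^5 - 3)/2 = 120 ≥ 110 ✓

5


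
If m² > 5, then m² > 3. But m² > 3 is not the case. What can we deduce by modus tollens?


Modus tollens: P → Q, ¬Q ⊢ ¬P
P: m² > 5
Q: m² > 3
We have P → Q and Q is false.
By modus tollens, P must be false.

It is not the case that m² > 5


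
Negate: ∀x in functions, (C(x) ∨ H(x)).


Original: ∀x (C(x) ∨ H(x))
Rule: ¬∀→∃, ¬∃→∀, negate predicate.
Negation: ∃x (¬C(x) ∧ ¬H(x))

∃x (¬C(x) ∧ ¬H(x))


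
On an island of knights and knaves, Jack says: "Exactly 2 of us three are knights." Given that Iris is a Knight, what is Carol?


Jack claims exactly 2 knights among Jack, Iris, Carol.
Given: Iris is a Knight.

Case 1: Jack is a Knight (tells truth)
  Then exactly 2 of the three are knights.
  Counting Jack, Iris: 2 knight(s) so far. Need 0 more → Carol = Knave.
Case 2: Jack is a Knave (lies)
  Then the count is NOT 2.
  If Carol = Knight, count = 2 = 2 → claim would be true, contradicts lie.
  If Carol = Knave, count = 1 ≠ 2 → lie confirmed ✓

Carol is a Knave.

Knave


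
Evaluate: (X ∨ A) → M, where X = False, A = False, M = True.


X = False, A = False, M = True
Step 1: X ∨ A = False OR False = False
Step 2: (False) → M: false only when antecedent=True and M=False.
Result: True

True


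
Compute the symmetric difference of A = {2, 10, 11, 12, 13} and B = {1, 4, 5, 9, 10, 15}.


A = {2, 10, 11, 12, 13}
B = {1, 4, 5, 9, 10, 15}
Operation: symmetric difference
In A only: [2, 11, 12, 13], in B only: [1, 4, 5, 9, 15]

{1, 2, 4, 5, 9, 11, 12, 13, 15}


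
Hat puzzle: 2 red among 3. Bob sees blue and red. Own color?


Total red = 2, seen red = 1
Own red = 2 - 1 = 1
Bob's hat is red.

red


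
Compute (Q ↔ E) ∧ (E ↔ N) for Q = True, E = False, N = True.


Q = True, E = False, N = True
Step 1: Q ↔ E is true when Q and E have the same value. Result: False
Step 2: E ↔ N is true when E and N have the same value. Result: False
Step 3: False ∧ False = False

False


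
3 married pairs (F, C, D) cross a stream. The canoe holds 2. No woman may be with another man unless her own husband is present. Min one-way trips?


Label couples F, C, D (H = husband, W = wife).
Counting alone: 6 people, the canoe carries 2 and someone must bring it back, so each round trip nets at most +1 on the far side until the last crossing → at least 9 trips. The jealousy constraint makes 9 impossible; the shortest valid schedule has 11:
1. WF+WC →  (far: WF,WC; near: HF,HC,HD,WD)
2. WF ←       (far: WC; near: HF,HC,HD,WF,WD)
3. WF+WD →  (far: WF,WC,WD; near: HF,HC,HD)
4. WF ←       (far: WC,WD; near: HF,HC,HD,WF)
5. HC+HD →  (far: HC,WC,HD,WD; near: HF,WF)
6. HC+WC ←  (far: HD,WD; near: HF,WF,HC,WC)
7. HF+HC →  (far: HF,HC,HD,WD; near: WF,WC)
8. WD ←       (far: HF,HC,HD; near: WF,WC,WD)
9. WF+WC →  (far: HF,WF,HC,WC,HD; near: WD)
10. HD ←      (far: HF,WF,HC,WC; near: HD,WD)
11. HD+WD → (far: all six; near: empty)
In every state each wife is either with her husband or with no other man.
Minimum trips = 11

11


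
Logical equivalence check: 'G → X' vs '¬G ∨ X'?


Expression 1: G → X
Expression 2: ¬G ∨ X
Truth table (G X | Expr1 Expr2):
  T T |   T     T
  T F |   F     F
  F T |   T     T
  F F |   T     T
All 4 rows agree, so the expressions are logically equivalent.

Yes


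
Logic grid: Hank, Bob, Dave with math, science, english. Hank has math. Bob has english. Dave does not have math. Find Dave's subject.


From clues:
  Hank → math
  Bob → english
By elimination, Dave gets the remaining.

science


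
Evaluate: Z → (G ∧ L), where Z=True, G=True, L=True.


Z = True, G = True, L = True
Expression: Z → (G ∧ L)
Step 1: G ∧ L = True AND True = True
Step 2: Z → (True) = True → True = True

True


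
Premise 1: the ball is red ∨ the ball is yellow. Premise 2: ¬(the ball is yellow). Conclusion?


Disjunctive syllogism: P ∨ Q, ¬P ⊢ Q
Disjunction: the ball is red ∨ the ball is yellow
We know it is not the case that the ball is yellow.
By disjunctive syllogism, the other disjunct must be true.

The ball is red


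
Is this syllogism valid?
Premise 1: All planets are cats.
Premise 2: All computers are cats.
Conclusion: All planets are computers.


Premise 1: All planets are cats.
Premise 2: All computers are cats.
Conclusion: All planets are computers.
Fallacy: undistributed middle. cats is predicate in both.
Counterexample: planets and computers could be disjoint subsets of cats.

Invalid


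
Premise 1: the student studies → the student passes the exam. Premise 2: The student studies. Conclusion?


Modus ponens: P → Q, P ⊢ Q
P: the student studies
Q: the student passes the exam
We have P → Q and P is true.
By modus ponens, Q must be true.

The student passes the exam
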